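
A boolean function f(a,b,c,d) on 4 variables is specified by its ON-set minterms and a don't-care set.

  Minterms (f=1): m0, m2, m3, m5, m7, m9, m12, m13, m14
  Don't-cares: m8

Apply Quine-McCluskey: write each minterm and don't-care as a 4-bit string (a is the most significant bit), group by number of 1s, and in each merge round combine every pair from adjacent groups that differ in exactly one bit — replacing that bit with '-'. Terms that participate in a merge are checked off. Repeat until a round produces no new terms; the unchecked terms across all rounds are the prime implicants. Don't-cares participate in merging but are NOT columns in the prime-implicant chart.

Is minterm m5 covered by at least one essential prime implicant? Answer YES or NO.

size-2^0 implicants → 0000(✓)  0010(✓)  0011(✓)  0101(✓)  0111(✓)  1000(✓)  1001(✓)  1100(✓)  1101(✓)  1110(✓)
size-2^1 implicants → -000  -101  0-11  00-0  001-  01-1  1-00(✓)  1-01(✓)  100-(✓)  11-0  110-(✓)
size-2^2 implicants → 1-0-
Unchecked terms (primes): -000, -101, 0-11, 00-0, 001-, 01-1, 1-0-, 11-0
Minterm coverage:
  m0 ⊆ -000,00-0
  m2 ⊆ 00-0,001-
  m3 ⊆ 0-11,001-
  m5 ⊆ -101,01-1
  m7 ⊆ 0-11,01-1
  m9 ⊆ 1-0- [E]
  m12 ⊆ 1-0-,11-0
  m13 ⊆ -101,1-0-
  m14 ⊆ 11-0 [E]
E = {1-0-, 11-0}

NO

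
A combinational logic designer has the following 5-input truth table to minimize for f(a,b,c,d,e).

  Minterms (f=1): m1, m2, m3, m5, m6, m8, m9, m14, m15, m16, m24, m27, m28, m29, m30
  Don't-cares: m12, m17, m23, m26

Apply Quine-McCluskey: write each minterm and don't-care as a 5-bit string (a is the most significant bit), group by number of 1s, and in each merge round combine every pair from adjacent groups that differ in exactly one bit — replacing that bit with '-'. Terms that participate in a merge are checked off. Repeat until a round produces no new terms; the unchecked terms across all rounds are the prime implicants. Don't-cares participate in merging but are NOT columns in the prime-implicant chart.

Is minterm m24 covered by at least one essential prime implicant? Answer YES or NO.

NO

Round 0: 00001✓ 00010✓ 00011✓ 00101✓ 00110✓ 01000✓ 01001✓ 01100✓ 01110✓ 01111✓ 10000✓ 10001✓ 10111 11000✓ 11010✓ 11011✓ 11100✓ 11101✓ 11110✓
Round 1: -0001 -1000✓ -1100✓ -1110✓ 0-001 0-110 00-01 00-10 000-1 0001- 01-00✓ 0100- 011-0✓ 0111- 1-000 1000- 11-00✓ 11-10✓ 110-0✓ 1101- 111-0✓ 1110-
Round 2: -1-00 -11-0 11--0
PIs = {-0001, -1-00, -11-0, 0-001, 0-110, 00-01, 00-10, 000-1, 0001-, 0100-, 0111-, 1-000, 1000-, 10111, 11--0, 1101-, 1110-}
Coverage chart:
  m1: -0001,0-001,00-01,000-1
  m2: 00-10,0001-
  m3: 000-1,0001-
  m5: 00-01 ←essential
  m6: 0-110,00-10
  m8: -1-00,0100-
  m9: 0-001,0100-
  m14: -11-0,0-110,0111-
  m15: 0111- ←essential
  m16: 1-000,1000-
  m24: -1-00,1-000,11--0
  m27: 1101- ←essential
  m28: -1-00,-11-0,11--0,1110-
  m29: 1110- ←essential
  m30: -11-0,11--0
Essential: 00-01, 0111-, 1101-, 1110-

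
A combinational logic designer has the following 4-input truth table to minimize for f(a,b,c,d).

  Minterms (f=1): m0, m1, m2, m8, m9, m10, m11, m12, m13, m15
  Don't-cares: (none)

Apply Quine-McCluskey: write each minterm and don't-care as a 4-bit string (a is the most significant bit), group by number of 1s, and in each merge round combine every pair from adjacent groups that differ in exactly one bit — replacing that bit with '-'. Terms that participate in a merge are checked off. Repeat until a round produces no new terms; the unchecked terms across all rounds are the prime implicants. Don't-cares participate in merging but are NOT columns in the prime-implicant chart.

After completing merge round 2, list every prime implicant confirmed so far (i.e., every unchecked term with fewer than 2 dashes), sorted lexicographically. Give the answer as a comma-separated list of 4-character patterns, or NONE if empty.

[col 0] 0000*, 0001*, 0010*, 1000*, 1001*, 1010*, 1011*, 1100*, 1101*, 1111*
[col 1] -000*, -001*, -010*, 00-0*, 000-*, 1-00*, 1-01*, 1-11*, 10-0*, 10-1*, 100-*, 101-*, 11-1*, 110-*
[col 2] -0-0, -00-, 1--1, 1-0-, 10--
Prime implicants: -0-0, -00-, 1--1, 1-0-, 10--

NONE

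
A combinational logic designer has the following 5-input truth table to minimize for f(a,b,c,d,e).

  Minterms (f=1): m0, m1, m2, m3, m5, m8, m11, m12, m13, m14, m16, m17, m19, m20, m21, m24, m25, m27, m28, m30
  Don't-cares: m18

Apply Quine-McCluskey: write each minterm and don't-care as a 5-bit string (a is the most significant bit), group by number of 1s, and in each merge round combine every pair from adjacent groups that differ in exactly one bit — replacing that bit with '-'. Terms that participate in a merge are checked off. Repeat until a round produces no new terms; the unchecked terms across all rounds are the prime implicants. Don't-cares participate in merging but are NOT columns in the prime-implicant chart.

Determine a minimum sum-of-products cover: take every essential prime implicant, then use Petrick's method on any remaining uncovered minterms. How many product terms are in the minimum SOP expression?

Round 0: 00000✓ 00001✓ 00010✓ 00011✓ 00101✓ 01000✓ 01011✓ 01100✓ 01101✓ 01110✓ 10000✓ 10001✓ 10010✓ 10011✓ 10100✓ 10101✓ 11000✓ 11001✓ 11011✓ 11100✓ 11110✓
Round 1: -0000✓ -0001✓ -0010✓ -0011✓ -0101✓ -1000✓ -1011✓ -1100✓ -1110✓ 0-000✓ 0-011✓ 0-101 00-01✓ 000-0✓ 000-1✓ 0000-✓ 0001-✓ 01-00✓ 011-0✓ 0110- 1-000✓ 1-001✓ 1-011✓ 1-100✓ 10-00✓ 10-01✓ 100-0✓ 100-1✓ 1000-✓ 1001-✓ 1010-✓ 11-00✓ 110-1✓ 1100-✓ 111-0✓
Round 2: --000 --011 -0-01 -00-0✓ -00-1✓ -000-✓ -001-✓ -1-00 -11-0 000--✓ 1--00 1-0-1 1-00- 10-0- 100--✓
Round 3: -00--
PIs = {--000, --011, -0-01, -00--, -1-00, -11-0, 0-101, 0110-, 1--00, 1-0-1, 1-00-, 10-0-}
Coverage chart:
  m0: --000,-00--
  m1: -0-01,-00--
  m2: -00-- ←essential
  m3: --011,-00--
  m5: -0-01,0-101
  m8: --000,-1-00
  m11: --011 ←essential
  m12: -1-00,-11-0,0110-
  m13: 0-101,0110-
  m14: -11-0 ←essential
  m16: --000,-00--,1--00,1-00-,10-0-
  m17: -0-01,-00--,1-0-1,1-00-,10-0-
  m19: --011,-00--,1-0-1
  m20: 1--00,10-0-
  m21: -0-01,10-0-
  m24: --000,-1-00,1--00,1-00-
  m25: 1-0-1,1-00-
  m27: --011,1-0-1
  m28: -1-00,-11-0,1--00
  m30: -11-0 ←essential
Essential: --011, -00--, -11-0
Petrick residual → --000, 0-101, 1-0-1, 10-0-
Min cover (7 terms): c'd'e' + c'de + b'c' + bce' + a'cd'e + ac'e + ab'd'

7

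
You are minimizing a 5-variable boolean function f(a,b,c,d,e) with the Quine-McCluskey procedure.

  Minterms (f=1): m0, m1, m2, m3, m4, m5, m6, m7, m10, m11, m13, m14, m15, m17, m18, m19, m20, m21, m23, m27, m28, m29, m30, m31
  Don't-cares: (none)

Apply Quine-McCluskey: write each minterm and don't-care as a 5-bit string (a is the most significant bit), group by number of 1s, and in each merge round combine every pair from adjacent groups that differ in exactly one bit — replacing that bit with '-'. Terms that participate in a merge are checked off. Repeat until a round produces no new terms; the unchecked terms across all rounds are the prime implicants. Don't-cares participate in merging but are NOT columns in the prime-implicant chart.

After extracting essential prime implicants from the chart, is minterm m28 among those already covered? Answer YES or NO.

NO

Round 0: 00000✓ 00001✓ 00010✓ 00011✓ 00100✓ 00101✓ 00110✓ 00111✓ 01010✓ 01011✓ 01101✓ 01110✓ 01111✓ 10001✓ 10010✓ 10011✓ 10100✓ 10101✓ 10111✓ 11011✓ 11100✓ 11101✓ 11110✓ 11111✓
Round 1: -0001✓ -0010✓ -0011✓ -0100✓ -0101✓ -0111✓ -1011✓ -1101✓ -1110✓ -1111✓ 0-010✓ 0-011✓ 0-101✓ 0-110✓ 0-111✓ 00-00✓ 00-01✓ 00-10✓ 00-11✓ 000-0✓ 000-1✓ 0000-✓ 0001-✓ 001-0✓ 001-1✓ 0010-✓ 0011-✓ 01-10✓ 01-11✓ 0101-✓ 011-1✓ 0111-✓ 1-011✓ 1-100✓ 1-101✓ 1-111✓ 10-01✓ 10-11✓ 100-1✓ 1001-✓ 101-1✓ 1010-✓ 11-11✓ 111-0✓ 111-1✓ 1110-✓ 1111-✓
Round 2: --011✓ --101✓ --111✓ -0-01✓ -0-11✓ -00-1✓ -001- -01-1✓ -010- -1-11✓ -11-1✓ -111- 0--10✓ 0--11✓ 0-01-✓ 0-1-1✓ 0-11-✓ 00--0✓ 00--1✓ 00-0-✓ 00-1-✓ 000--✓ 001--✓ 01-1-✓ 1--11✓ 1-1-1✓ 1-10- 10--1✓ 111--
Round 3: ---11 --1-1 -0--1 0--1- 00---
PIs = {---11, --1-1, -0--1, -001-, -010-, -111-, 0--1-, 00---, 1-10-, 111--}
Coverage chart:
  m0: 00--- ←essential
  m1: -0--1,00---
  m2: -001-,0--1-,00---
  m3: ---11,-0--1,-001-,0--1-,00---
  m4: -010-,00---
  m5: --1-1,-0--1,-010-,00---
  m6: 0--1-,00---
  m7: ---11,--1-1,-0--1,0--1-,00---
  m10: 0--1- ←essential
  m11: ---11,0--1-
  m13: --1-1 ←essential
  m14: -111-,0--1-
  m15: ---11,--1-1,-111-,0--1-
  m17: -0--1 ←essential
  m18: -001- ←essential
  m19: ---11,-0--1,-001-
  m20: -010-,1-10-
  m21: --1-1,-0--1,-010-,1-10-
  m23: ---11,--1-1,-0--1
  m27: ---11 ←essential
  m28: 1-10-,111--
  m29: --1-1,1-10-,111--
  m30: -111-,111--
  m31: ---11,--1-1,-111-,111--
Essential: ---11, --1-1, -0--1, -001-, 0--1-, 00---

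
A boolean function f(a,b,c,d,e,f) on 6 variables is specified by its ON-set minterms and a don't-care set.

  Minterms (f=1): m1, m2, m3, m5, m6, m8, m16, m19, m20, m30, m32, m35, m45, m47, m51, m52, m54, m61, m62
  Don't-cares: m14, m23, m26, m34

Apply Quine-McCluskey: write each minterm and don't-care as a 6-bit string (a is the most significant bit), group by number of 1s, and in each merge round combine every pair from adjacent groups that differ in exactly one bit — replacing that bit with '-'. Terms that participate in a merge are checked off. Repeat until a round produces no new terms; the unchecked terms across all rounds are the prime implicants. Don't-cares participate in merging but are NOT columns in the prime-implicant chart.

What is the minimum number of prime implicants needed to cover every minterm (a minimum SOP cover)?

[col 0] 000001*, 000010*, 000011*, 000101*, 000110*, 001000, 001110*, 010000*, 010011*, 010100*, 010111*, 011010*, 011110*, 100000*, 100010*, 100011*, 101101*, 101111*, 110011*, 110100*, 110110*, 111101*, 111110*
[col 1] -00010*, -00011*, -10011*, -10100, -11110, 0-0011*, 0-1110, 00-110, 000-01, 000-10, 0000-1, 00001-*, 010-00, 010-11, 011-10, 1-0011*, 1-1101, 1000-0, 10001-*, 1011-1, 11-110, 1101-0
[col 2] --0011, -0001-
Prime implicants: --0011, -0001-, -10100, -11110, 0-1110, 00-110, 000-01, 000-10, 0000-1, 001000, 010-00, 010-11, 011-10, 1-1101, 1000-0, 1011-1, 11-110, 1101-0
PI chart (minterm → PIs covering it):
  1 | 000-01,0000-1
  2 | -0001-,000-10
  3 | --0011,-0001-,0000-1
  5 | 000-01  (sole → essential)
  6 | 00-110,000-10
  8 | 001000  (sole → essential)
  16 | 010-00  (sole → essential)
  19 | --0011,010-11
  20 | -10100,010-00
  30 | -11110,0-1110,011-10
  32 | 1000-0  (sole → essential)
  35 | --0011,-0001-
  45 | 1-1101,1011-1
  47 | 1011-1  (sole → essential)
  51 | --0011  (sole → essential)
  52 | -10100,1101-0
  54 | 11-110,1101-0
  61 | 1-1101  (sole → essential)
  62 | -11110,11-110
Essential prime implicants: --0011, 000-01, 001000, 010-00, 1-1101, 1000-0, 1011-1
Petrick residual → -11110, 000-10, 1101-0
Minimum SOP uses 10 PIs: c'd'ef + bcdef' + a'b'c'e'f + a'b'c'ef' + a'b'cd'e'f' + a'bc'e'f' + acde'f + ab'c'd'f' + ab'cdf + abc'df'

10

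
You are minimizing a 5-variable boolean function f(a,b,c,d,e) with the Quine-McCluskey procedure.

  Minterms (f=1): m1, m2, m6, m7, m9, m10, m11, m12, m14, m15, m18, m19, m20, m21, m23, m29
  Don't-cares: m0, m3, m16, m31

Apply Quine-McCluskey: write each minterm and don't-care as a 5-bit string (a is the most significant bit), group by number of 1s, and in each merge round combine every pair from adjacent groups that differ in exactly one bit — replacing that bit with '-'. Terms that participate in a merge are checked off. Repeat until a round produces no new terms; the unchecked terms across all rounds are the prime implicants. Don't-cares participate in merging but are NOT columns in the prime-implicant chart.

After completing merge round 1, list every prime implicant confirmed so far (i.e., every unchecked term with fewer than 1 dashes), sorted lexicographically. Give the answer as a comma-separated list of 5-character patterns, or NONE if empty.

size-2^0 implicants → 00000(✓)  00001(✓)  00010(✓)  00011(✓)  00110(✓)  00111(✓)  01001(✓)  01010(✓)  01011(✓)  01100(✓)  01110(✓)  01111(✓)  10000(✓)  10010(✓)  10011(✓)  10100(✓)  10101(✓)  10111(✓)  11101(✓)  11111(✓)
size-2^1 implicants → -0000(✓)  -0010(✓)  -0011(✓)  -0111(✓)  -1111(✓)  0-001(✓)  0-010(✓)  0-011(✓)  0-110(✓)  0-111(✓)  00-10(✓)  00-11(✓)  000-0(✓)  000-1(✓)  0000-(✓)  0001-(✓)  0011-(✓)  01-10(✓)  01-11(✓)  010-1(✓)  0101-(✓)  011-0  0111-(✓)  1-101(✓)  1-111(✓)  10-00  10-11(✓)  100-0(✓)  1001-(✓)  101-1(✓)  1010-  111-1(✓)
size-2^2 implicants → --111  -0-11  -00-0  -001-  0--10(✓)  0--11(✓)  0-0-1  0-01-(✓)  0-11-(✓)  00-1-(✓)  000--  01-1-(✓)  1-1-1
size-2^3 implicants → 0--1-
Unchecked terms (primes): --111, -0-11, -00-0, -001-, 0--1-, 0-0-1, 000--, 011-0, 1-1-1, 10-00, 1010-

NONE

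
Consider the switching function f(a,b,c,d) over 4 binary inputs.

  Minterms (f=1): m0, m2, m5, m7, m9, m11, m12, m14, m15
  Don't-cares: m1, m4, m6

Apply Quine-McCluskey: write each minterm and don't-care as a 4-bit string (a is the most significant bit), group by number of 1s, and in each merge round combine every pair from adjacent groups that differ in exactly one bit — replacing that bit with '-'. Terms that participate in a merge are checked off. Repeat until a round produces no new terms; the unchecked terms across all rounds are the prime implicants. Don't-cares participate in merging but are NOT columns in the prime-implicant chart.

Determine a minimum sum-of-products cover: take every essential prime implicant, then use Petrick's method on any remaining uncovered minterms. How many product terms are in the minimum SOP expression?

5

[col 0] 0000*, 0001*, 0010*, 0100*, 0101*, 0110*, 0111*, 1001*, 1011*, 1100*, 1110*, 1111*
[col 1] -001, -100*, -110*, -111*, 0-00*, 0-01*, 0-10*, 00-0*, 000-*, 01-0*, 01-1*, 010-*, 011-*, 1-11, 10-1, 11-0*, 111-*
[col 2] -1-0, -11-, 0--0, 0-0-, 01--
Prime implicants: -001, -1-0, -11-, 0--0, 0-0-, 01--, 1-11, 10-1
PI chart (minterm → PIs covering it):
  0 | 0--0,0-0-
  2 | 0--0  (sole → essential)
  5 | 0-0-,01--
  7 | -11-,01--
  9 | -001,10-1
  11 | 1-11,10-1
  12 | -1-0  (sole → essential)
  14 | -1-0,-11-
  15 | -11-,1-11
Essential prime implicants: -1-0, 0--0
Petrick residual → -001, 01--, 1-11
Minimum SOP uses 5 PIs: b'c'd + bd' + a'd' + a'b + acd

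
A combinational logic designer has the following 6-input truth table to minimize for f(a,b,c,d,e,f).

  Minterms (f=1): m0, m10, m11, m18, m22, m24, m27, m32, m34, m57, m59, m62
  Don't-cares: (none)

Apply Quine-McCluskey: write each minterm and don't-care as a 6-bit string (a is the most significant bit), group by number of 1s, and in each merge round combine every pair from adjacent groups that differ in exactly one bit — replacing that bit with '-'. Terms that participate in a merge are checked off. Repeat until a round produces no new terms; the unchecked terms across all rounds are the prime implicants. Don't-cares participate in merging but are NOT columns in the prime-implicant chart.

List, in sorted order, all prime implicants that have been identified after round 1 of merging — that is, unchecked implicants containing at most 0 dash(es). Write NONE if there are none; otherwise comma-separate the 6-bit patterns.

[col 0] 000000*, 001010*, 001011*, 010010*, 010110*, 011000, 011011*, 100000*, 100010*, 111001*, 111011*, 111110
[col 1] -00000, -11011, 0-1011, 00101-, 010-10, 1000-0, 1110-1
Prime implicants: -00000, -11011, 0-1011, 00101-, 010-10, 011000, 1000-0, 1110-1, 111110

011000, 111110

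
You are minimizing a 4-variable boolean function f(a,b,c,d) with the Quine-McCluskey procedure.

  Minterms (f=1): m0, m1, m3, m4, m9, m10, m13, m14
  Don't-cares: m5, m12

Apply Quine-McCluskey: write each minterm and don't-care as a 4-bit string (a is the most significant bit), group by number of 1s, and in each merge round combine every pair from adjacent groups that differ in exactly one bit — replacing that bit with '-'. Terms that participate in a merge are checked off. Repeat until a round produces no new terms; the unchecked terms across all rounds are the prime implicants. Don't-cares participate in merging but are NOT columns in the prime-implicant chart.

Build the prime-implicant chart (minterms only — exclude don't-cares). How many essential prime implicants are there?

4

Round 0: 0000✓ 0001✓ 0011✓ 0100✓ 0101✓ 1001✓ 1010✓ 1100✓ 1101✓ 1110✓
Round 1: -001✓ -100✓ -101✓ 0-00✓ 0-01✓ 00-1 000-✓ 010-✓ 1-01✓ 1-10 11-0 110-✓
Round 2: --01 -10- 0-0-
PIs = {--01, -10-, 0-0-, 00-1, 1-10, 11-0}
Coverage chart:
  m0: 0-0- ←essential
  m1: --01,0-0-,00-1
  m3: 00-1 ←essential
  m4: -10-,0-0-
  m9: --01 ←essential
  m10: 1-10 ←essential
  m13: --01,-10-
  m14: 1-10,11-0
Essential: --01, 0-0-, 00-1, 1-10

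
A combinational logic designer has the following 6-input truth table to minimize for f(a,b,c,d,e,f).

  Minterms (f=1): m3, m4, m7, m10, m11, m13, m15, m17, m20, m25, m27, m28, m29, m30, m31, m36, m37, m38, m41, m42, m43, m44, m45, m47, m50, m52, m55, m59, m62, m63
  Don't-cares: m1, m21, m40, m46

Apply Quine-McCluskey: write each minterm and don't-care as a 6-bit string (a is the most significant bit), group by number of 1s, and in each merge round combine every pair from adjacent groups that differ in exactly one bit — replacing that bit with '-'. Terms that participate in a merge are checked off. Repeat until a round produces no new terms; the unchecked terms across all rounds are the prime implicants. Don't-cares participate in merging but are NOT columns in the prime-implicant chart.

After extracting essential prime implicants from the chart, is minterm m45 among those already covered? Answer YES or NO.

[col 0] 000001*, 000011*, 000100*, 000111*, 001010*, 001011*, 001101*, 001111*, 010001*, 010100*, 010101*, 011001*, 011011*, 011100*, 011101*, 011110*, 011111*, 100100*, 100101*, 100110*, 101000*, 101001*, 101010*, 101011*, 101100*, 101101*, 101110*, 101111*, 110010, 110100*, 110111*, 111011*, 111110*, 111111*
[col 1] -00100*, -01010*, -01011*, -01101*, -01111*, -10100*, -11011*, -11110*, -11111*, 0-0001, 0-0100*, 0-1011*, 0-1101*, 0-1111*, 00-011*, 00-111*, 000-11*, 0000-1, 001-11*, 00101-*, 0011-1*, 01-001*, 01-100*, 01-101*, 010-01*, 01010-*, 011-01*, 011-11*, 0110-1*, 0111-0*, 0111-1*, 01110-*, 01111-*, 1-0100*, 1-1011*, 1-1110*, 1-1111*, 10-100*, 10-101*, 10-110*, 1001-0*, 10010-*, 101-00*, 101-01*, 101-10*, 101-11*, 1010-0*, 1010-1*, 10100-*, 10101-*, 1011-0*, 1011-1*, 10110-*, 10111-*, 11-111, 111-11*, 11111-*
[col 2] --0100, --1011*, --1111*, -01-11*, -0101-, -011-1, -11-11*, -1111-, 0-1-11*, 0-11-1, 00--11, 01--01, 01-10-, 011--1, 0111--, 1-1-11*, 1-111-, 10-1-0, 10-10-, 101--0*, 101--1*, 101-0-*, 101-1-*, 1010--*, 1011--*
[col 3] --1-11, 101---
Prime implicants: --0100, --1-11, -0101-, -011-1, -1111-, 0-0001, 0-11-1, 00--11, 0000-1, 01--01, 01-10-, 011--1, 0111--, 1-111-, 10-1-0, 10-10-, 101---, 11-111, 110010
PI chart (minterm → PIs covering it):
  3 | 00--11,0000-1
  4 | --0100  (sole → essential)
  7 | 00--11  (sole → essential)
  10 | -0101-  (sole → essential)
  11 | --1-11,-0101-,00--11
  13 | -011-1,0-11-1
  15 | --1-11,-011-1,0-11-1,00--11
  17 | 0-0001,01--01
  20 | --0100,01-10-
  25 | 01--01,011--1
  27 | --1-11,011--1
  28 | 01-10-,0111--
  29 | 0-11-1,01--01,01-10-,011--1,0111--
  30 | -1111-,0111--
  31 | --1-11,-1111-,0-11-1,011--1,0111--
  36 | --0100,10-1-0,10-10-
  37 | 10-10-  (sole → essential)
  38 | 10-1-0  (sole → essential)
  41 | 101---  (sole → essential)
  42 | -0101-,101---
  43 | --1-11,-0101-,101---
  44 | 10-1-0,10-10-,101---
  45 | -011-1,10-10-,101---
  47 | --1-11,-011-1,1-111-,101---
  50 | 110010  (sole → essential)
  52 | --0100  (sole → essential)
  55 | 11-111  (sole → essential)
  59 | --1-11  (sole → essential)
  62 | -1111-,1-111-
  63 | --1-11,-1111-,1-111-,11-111
Essential prime implicants: --0100, --1-11, -0101-, 00--11, 10-1-0, 10-10-, 101---, 11-111, 110010

YES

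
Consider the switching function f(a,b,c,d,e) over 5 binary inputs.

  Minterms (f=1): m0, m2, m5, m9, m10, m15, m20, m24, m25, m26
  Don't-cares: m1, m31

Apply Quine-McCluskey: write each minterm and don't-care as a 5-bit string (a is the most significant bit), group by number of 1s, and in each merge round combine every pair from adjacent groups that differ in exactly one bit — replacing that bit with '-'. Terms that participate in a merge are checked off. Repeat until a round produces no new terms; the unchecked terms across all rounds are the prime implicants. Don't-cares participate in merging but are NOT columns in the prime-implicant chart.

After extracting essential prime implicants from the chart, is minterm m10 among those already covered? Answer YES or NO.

NO

Round 0: 00000✓ 00001✓ 00010✓ 00101✓ 01001✓ 01010✓ 01111✓ 10100 11000✓ 11001✓ 11010✓ 11111✓
Round 1: -1001 -1010 -1111 0-001 0-010 00-01 000-0 0000- 110-0 1100-
PIs = {-1001, -1010, -1111, 0-001, 0-010, 00-01, 000-0, 0000-, 10100, 110-0, 1100-}
Coverage chart:
  m0: 000-0,0000-
  m2: 0-010,000-0
  m5: 00-01 ←essential
  m9: -1001,0-001
  m10: -1010,0-010
  m15: -1111 ←essential
  m20: 10100 ←essential
  m24: 110-0,1100-
  m25: -1001,1100-
  m26: -1010,110-0
Essential: -1111, 00-01, 10100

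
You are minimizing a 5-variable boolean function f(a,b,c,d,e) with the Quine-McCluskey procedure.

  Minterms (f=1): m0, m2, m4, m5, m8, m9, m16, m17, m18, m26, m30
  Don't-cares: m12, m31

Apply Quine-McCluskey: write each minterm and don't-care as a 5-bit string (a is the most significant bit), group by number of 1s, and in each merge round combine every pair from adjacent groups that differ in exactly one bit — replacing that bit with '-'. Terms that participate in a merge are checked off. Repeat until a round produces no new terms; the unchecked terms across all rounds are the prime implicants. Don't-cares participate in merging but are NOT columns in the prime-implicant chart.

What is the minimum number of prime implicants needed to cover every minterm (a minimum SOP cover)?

5

size-2^0 implicants → 00000(✓)  00010(✓)  00100(✓)  00101(✓)  01000(✓)  01001(✓)  01100(✓)  10000(✓)  10001(✓)  10010(✓)  11010(✓)  11110(✓)  11111(✓)
size-2^1 implicants → -0000(✓)  -0010(✓)  0-000(✓)  0-100(✓)  00-00(✓)  000-0(✓)  0010-  01-00(✓)  0100-  1-010  100-0(✓)  1000-  11-10  1111-
size-2^2 implicants → -00-0  0--00
Unchecked terms (primes): -00-0, 0--00, 0010-, 0100-, 1-010, 1000-, 11-10, 1111-
Minterm coverage:
  m0 ⊆ -00-0,0--00
  m2 ⊆ -00-0 [E]
  m4 ⊆ 0--00,0010-
  m5 ⊆ 0010- [E]
  m8 ⊆ 0--00,0100-
  m9 ⊆ 0100- [E]
  m16 ⊆ -00-0,1000-
  m17 ⊆ 1000- [E]
  m18 ⊆ -00-0,1-010
  m26 ⊆ 1-010,11-10
  m30 ⊆ 11-10,1111-
E = {-00-0, 0010-, 0100-, 1000-}
Petrick residual → 11-10
Cover = b'c'e' + a'b'cd' + a'bc'd' + ab'c'd' + abde'  |cover|=5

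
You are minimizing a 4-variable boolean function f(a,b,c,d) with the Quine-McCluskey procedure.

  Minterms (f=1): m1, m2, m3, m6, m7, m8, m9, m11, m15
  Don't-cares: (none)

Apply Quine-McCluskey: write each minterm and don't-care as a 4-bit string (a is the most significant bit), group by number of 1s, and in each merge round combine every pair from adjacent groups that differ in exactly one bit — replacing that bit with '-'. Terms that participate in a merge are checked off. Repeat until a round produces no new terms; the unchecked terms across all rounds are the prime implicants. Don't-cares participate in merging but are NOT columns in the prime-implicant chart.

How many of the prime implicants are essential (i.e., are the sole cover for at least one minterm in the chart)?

4

Round 0: 0001✓ 0010✓ 0011✓ 0110✓ 0111✓ 1000✓ 1001✓ 1011✓ 1111✓
Round 1: -001✓ -011✓ -111✓ 0-10✓ 0-11✓ 00-1✓ 001-✓ 011-✓ 1-11✓ 10-1✓ 100-
Round 2: --11 -0-1 0-1-
PIs = {--11, -0-1, 0-1-, 100-}
Coverage chart:
  m1: -0-1 ←essential
  m2: 0-1- ←essential
  m3: --11,-0-1,0-1-
  m6: 0-1- ←essential
  m7: --11,0-1-
  m8: 100- ←essential
  m9: -0-1,100-
  m11: --11,-0-1
  m15: --11 ←essential
Essential: --11, -0-1, 0-1-, 100-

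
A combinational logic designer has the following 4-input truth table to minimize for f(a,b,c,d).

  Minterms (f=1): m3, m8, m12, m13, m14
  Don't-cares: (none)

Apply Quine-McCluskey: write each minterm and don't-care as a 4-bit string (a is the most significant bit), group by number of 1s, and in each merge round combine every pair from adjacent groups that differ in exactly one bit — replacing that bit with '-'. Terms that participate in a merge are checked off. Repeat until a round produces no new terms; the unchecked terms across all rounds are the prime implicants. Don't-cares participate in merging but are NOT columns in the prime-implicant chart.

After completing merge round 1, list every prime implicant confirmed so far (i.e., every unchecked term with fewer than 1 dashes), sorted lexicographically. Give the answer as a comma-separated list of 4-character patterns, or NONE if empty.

Round 0: 0011 1000✓ 1100✓ 1101✓ 1110✓
Round 1: 1-00 11-0 110-
PIs = {0011, 1-00, 11-0, 110-}

0011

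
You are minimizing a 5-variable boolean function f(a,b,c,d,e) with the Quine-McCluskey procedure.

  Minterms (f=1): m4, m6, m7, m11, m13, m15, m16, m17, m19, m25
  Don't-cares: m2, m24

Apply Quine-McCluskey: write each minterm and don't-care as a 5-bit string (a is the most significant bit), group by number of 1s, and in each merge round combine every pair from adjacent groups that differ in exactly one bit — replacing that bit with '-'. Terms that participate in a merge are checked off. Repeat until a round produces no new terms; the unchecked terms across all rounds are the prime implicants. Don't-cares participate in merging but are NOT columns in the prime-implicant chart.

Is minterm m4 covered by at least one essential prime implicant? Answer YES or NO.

YES

[col 0] 00010*, 00100*, 00110*, 00111*, 01011*, 01101*, 01111*, 10000*, 10001*, 10011*, 11000*, 11001*
[col 1] 0-111, 00-10, 001-0, 0011-, 01-11, 011-1, 1-000*, 1-001*, 100-1, 1000-*, 1100-*
[col 2] 1-00-
Prime implicants: 0-111, 00-10, 001-0, 0011-, 01-11, 011-1, 1-00-, 100-1
PI chart (minterm → PIs covering it):
  4 | 001-0  (sole → essential)
  6 | 00-10,001-0,0011-
  7 | 0-111,0011-
  11 | 01-11  (sole → essential)
  13 | 011-1  (sole → essential)
  15 | 0-111,01-11,011-1
  16 | 1-00-  (sole → essential)
  17 | 1-00-,100-1
  19 | 100-1  (sole → essential)
  25 | 1-00-  (sole → essential)
Essential prime implicants: 001-0, 01-11, 011-1, 1-00-, 100-1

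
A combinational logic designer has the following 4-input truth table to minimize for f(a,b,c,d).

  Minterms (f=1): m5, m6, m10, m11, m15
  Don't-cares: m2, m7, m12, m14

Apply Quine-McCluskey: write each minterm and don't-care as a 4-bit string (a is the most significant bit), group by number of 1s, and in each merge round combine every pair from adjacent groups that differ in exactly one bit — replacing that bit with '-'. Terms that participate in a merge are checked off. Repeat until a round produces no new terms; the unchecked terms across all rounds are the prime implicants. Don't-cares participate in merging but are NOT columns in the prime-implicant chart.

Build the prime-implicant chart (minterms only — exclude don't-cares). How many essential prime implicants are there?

Round 0: 0010✓ 0101✓ 0110✓ 0111✓ 1010✓ 1011✓ 1100✓ 1110✓ 1111✓
Round 1: -010✓ -110✓ -111✓ 0-10✓ 01-1 011-✓ 1-10✓ 1-11✓ 101-✓ 11-0 111-✓
Round 2: --10 -11- 1-1-
PIs = {--10, -11-, 01-1, 1-1-, 11-0}
Coverage chart:
  m5: 01-1 ←essential
  m6: --10,-11-
  m10: --10,1-1-
  m11: 1-1- ←essential
  m15: -11-,1-1-
Essential: 01-1, 1-1-

2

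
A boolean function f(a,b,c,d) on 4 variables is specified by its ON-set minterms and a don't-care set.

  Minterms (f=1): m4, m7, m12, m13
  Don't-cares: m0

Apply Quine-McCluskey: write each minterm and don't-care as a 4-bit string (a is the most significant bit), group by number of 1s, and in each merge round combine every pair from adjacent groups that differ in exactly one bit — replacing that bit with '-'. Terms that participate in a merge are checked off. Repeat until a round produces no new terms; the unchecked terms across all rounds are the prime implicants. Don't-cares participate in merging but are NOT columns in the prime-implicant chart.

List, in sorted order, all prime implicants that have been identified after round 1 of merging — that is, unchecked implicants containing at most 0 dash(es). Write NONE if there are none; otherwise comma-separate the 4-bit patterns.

size-2^0 implicants → 0000(✓)  0100(✓)  0111  1100(✓)  1101(✓)
size-2^1 implicants → -100  0-00  110-
Unchecked terms (primes): -100, 0-00, 0111, 110-

0111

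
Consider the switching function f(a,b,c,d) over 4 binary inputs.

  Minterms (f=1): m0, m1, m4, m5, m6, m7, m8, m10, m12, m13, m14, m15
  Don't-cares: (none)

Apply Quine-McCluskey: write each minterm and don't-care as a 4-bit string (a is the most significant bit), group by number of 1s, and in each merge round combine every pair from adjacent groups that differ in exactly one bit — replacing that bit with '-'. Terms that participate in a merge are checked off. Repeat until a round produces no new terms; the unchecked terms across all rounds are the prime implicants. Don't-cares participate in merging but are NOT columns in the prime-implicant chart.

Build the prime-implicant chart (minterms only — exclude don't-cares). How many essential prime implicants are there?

[col 0] 0000*, 0001*, 0100*, 0101*, 0110*, 0111*, 1000*, 1010*, 1100*, 1101*, 1110*, 1111*
[col 1] -000*, -100*, -101*, -110*, -111*, 0-00*, 0-01*, 000-*, 01-0*, 01-1*, 010-*, 011-*, 1-00*, 1-10*, 10-0*, 11-0*, 11-1*, 110-*, 111-*
[col 2] --00, -1-0*, -1-1*, -10-*, -11-*, 0-0-, 01--*, 1--0, 11--*
[col 3] -1--
Prime implicants: --00, -1--, 0-0-, 1--0
PI chart (minterm → PIs covering it):
  0 | --00,0-0-
  1 | 0-0-  (sole → essential)
  4 | --00,-1--,0-0-
  5 | -1--,0-0-
  6 | -1--  (sole → essential)
  7 | -1--  (sole → essential)
  8 | --00,1--0
  10 | 1--0  (sole → essential)
  12 | --00,-1--,1--0
  13 | -1--  (sole → essential)
  14 | -1--,1--0
  15 | -1--  (sole → essential)
Essential prime implicants: -1--, 0-0-, 1--0

3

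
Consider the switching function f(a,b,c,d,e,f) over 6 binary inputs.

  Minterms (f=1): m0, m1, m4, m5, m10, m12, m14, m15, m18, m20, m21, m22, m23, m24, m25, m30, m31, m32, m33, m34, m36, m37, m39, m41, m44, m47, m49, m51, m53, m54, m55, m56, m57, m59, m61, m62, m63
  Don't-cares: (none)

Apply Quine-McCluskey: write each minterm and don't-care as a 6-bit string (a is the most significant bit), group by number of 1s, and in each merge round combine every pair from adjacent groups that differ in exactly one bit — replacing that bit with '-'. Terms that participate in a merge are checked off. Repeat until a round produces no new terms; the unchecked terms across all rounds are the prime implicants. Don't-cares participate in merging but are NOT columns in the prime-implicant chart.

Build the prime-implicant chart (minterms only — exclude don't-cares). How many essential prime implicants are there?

9

size-2^0 implicants → 000000(✓)  000001(✓)  000100(✓)  000101(✓)  001010(✓)  001100(✓)  001110(✓)  001111(✓)  010010(✓)  010100(✓)  010101(✓)  010110(✓)  010111(✓)  011000(✓)  011001(✓)  011110(✓)  011111(✓)  100000(✓)  100001(✓)  100010(✓)  100100(✓)  100101(✓)  100111(✓)  101001(✓)  101100(✓)  101111(✓)  110001(✓)  110011(✓)  110101(✓)  110110(✓)  110111(✓)  111000(✓)  111001(✓)  111011(✓)  111101(✓)  111110(✓)  111111(✓)
size-2^1 implicants → -00000(✓)  -00001(✓)  -00100(✓)  -00101(✓)  -01100(✓)  -01111(✓)  -10101(✓)  -10110(✓)  -10111(✓)  -11000(✓)  -11001(✓)  -11110(✓)  -11111(✓)  0-0100(✓)  0-0101(✓)  0-1110(✓)  0-1111(✓)  00-100(✓)  000-00(✓)  000-01(✓)  00000-(✓)  00010-(✓)  001-10  0011-0  00111-(✓)  01-110(✓)  01-111(✓)  010-10  0101-0(✓)  0101-1(✓)  01010-(✓)  01011-(✓)  01100-(✓)  01111-(✓)  1-0001(✓)  1-0101(✓)  1-0111(✓)  1-1001(✓)  1-1111(✓)  10-001(✓)  10-100(✓)  10-111(✓)  100-00(✓)  100-01(✓)  1000-0  10000-(✓)  1001-1(✓)  10010-(✓)  11-001(✓)  11-011(✓)  11-101(✓)  11-110(✓)  11-111(✓)  110-01(✓)  110-11(✓)  1100-1(✓)  1101-1(✓)  11011-(✓)  111-01(✓)  111-11(✓)  1110-1(✓)  11100-(✓)  1111-1(✓)  11111-(✓)
size-2^2 implicants → --0101  --1111  -0-100  -00-00(✓)  -00-01(✓)  -0000-(✓)  -0010-(✓)  -1-110(✓)  -1-111(✓)  -101-1  -1011-(✓)  -1100-  -1111-(✓)  0-010-  0-111-  000-0-(✓)  01-11-(✓)  0101--  1--001  1--111  1-0-01  1-01-1  100-0-(✓)  11--01(✓)  11--11(✓)  11-0-1(✓)  11-1-1(✓)  11-11-(✓)  110--1(✓)  111--1(✓)
size-2^3 implicants → -00-0-  -1-11-  11---1
Unchecked terms (primes): --0101, --1111, -0-100, -00-0-, -1-11-, -101-1, -1100-, 0-010-, 0-111-, 001-10, 0011-0, 010-10, 0101--, 1--001, 1--111, 1-0-01, 1-01-1, 1000-0, 11---1
Minterm coverage:
  m0 ⊆ -00-0- [E]
  m1 ⊆ -00-0- [E]
  m4 ⊆ -0-100,-00-0-,0-010-
  m5 ⊆ --0101,-00-0-,0-010-
  m10 ⊆ 001-10 [E]
  m12 ⊆ -0-100,0011-0
  m14 ⊆ 0-111-,001-10,0011-0
  m15 ⊆ --1111,0-111-
  m18 ⊆ 010-10 [E]
  m20 ⊆ 0-010-,0101--
  m21 ⊆ --0101,-101-1,0-010-,0101--
  m22 ⊆ -1-11-,010-10,0101--
  m23 ⊆ -1-11-,-101-1,0101--
  m24 ⊆ -1100- [E]
  m25 ⊆ -1100- [E]
  m30 ⊆ -1-11-,0-111-
  m31 ⊆ --1111,-1-11-,0-111-
  m32 ⊆ -00-0-,1000-0
  m33 ⊆ -00-0-,1--001,1-0-01
  m34 ⊆ 1000-0 [E]
  m36 ⊆ -0-100,-00-0-
  m37 ⊆ --0101,-00-0-,1-0-01,1-01-1
  m39 ⊆ 1--111,1-01-1
  m41 ⊆ 1--001 [E]
  m44 ⊆ -0-100 [E]
  m47 ⊆ --1111,1--111
  m49 ⊆ 1--001,1-0-01,11---1
  m51 ⊆ 11---1 [E]
  m53 ⊆ --0101,-101-1,1-0-01,1-01-1,11---1
  m54 ⊆ -1-11- [E]
  m55 ⊆ -1-11-,-101-1,1--111,1-01-1,11---1
  m56 ⊆ -1100- [E]
  m57 ⊆ -1100-,1--001,11---1
  m59 ⊆ 11---1 [E]
  m61 ⊆ 11---1 [E]
  m62 ⊆ -1-11- [E]
  m63 ⊆ --1111,-1-11-,1--111,11---1
E = {-0-100, -00-0-, -1-11-, -1100-, 001-10, 010-10, 1--001, 1000-0, 11---1}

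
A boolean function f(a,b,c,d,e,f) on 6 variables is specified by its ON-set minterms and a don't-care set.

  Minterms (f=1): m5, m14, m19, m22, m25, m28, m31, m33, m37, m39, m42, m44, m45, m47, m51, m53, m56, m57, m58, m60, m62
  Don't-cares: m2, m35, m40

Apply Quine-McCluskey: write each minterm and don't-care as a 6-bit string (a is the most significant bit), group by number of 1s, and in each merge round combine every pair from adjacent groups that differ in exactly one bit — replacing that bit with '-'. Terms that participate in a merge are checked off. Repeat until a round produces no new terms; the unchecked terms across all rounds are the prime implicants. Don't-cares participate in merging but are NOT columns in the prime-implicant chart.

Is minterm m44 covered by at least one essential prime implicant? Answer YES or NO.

[col 0] 000010, 000101*, 001110, 010011*, 010110, 011001*, 011100*, 011111, 100001*, 100011*, 100101*, 100111*, 101000*, 101010*, 101100*, 101101*, 101111*, 110011*, 110101*, 111000*, 111001*, 111010*, 111100*, 111110*
[col 1] -00101, -10011, -11001, -11100, 1-0011, 1-0101, 1-1000*, 1-1010*, 1-1100*, 10-101*, 10-111*, 100-01*, 100-11*, 1000-1*, 1001-1*, 101-00*, 1010-0*, 1011-1*, 10110-, 111-00*, 111-10*, 1110-0*, 11100-, 1111-0*
[col 2] 1-1-00, 1-10-0, 10-1-1, 100--1, 111--0
Prime implicants: -00101, -10011, -11001, -11100, 000010, 001110, 010110, 011111, 1-0011, 1-0101, 1-1-00, 1-10-0, 10-1-1, 100--1, 10110-, 111--0, 11100-
PI chart (minterm → PIs covering it):
  5 | -00101  (sole → essential)
  14 | 001110  (sole → essential)
  19 | -10011  (sole → essential)
  22 | 010110  (sole → essential)
  25 | -11001  (sole → essential)
  28 | -11100  (sole → essential)
  31 | 011111  (sole → essential)
  33 | 100--1  (sole → essential)
  37 | -00101,1-0101,10-1-1,100--1
  39 | 10-1-1,100--1
  42 | 1-10-0  (sole → essential)
  44 | 1-1-00,10110-
  45 | 10-1-1,10110-
  47 | 10-1-1  (sole → essential)
  51 | -10011,1-0011
  53 | 1-0101  (sole → essential)
  56 | 1-1-00,1-10-0,111--0,11100-
  57 | -11001,11100-
  58 | 1-10-0,111--0
  60 | -11100,1-1-00,111--0
  62 | 111--0  (sole → essential)
Essential prime implicants: -00101, -10011, -11001, -11100, 001110, 010110, 011111, 1-0101, 1-10-0, 10-1-1, 100--1, 111--0

NO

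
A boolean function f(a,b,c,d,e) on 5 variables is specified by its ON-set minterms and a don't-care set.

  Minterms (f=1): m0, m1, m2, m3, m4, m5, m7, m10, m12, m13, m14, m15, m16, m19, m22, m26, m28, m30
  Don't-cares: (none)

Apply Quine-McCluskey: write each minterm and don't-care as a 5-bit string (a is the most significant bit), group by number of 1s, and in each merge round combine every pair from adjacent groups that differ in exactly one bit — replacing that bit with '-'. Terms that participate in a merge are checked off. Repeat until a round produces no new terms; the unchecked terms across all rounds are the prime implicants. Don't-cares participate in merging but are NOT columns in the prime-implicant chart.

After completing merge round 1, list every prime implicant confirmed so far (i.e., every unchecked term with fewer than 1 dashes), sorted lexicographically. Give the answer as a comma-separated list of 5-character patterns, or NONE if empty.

Round 0: 00000✓ 00001✓ 00010✓ 00011✓ 00100✓ 00101✓ 00111✓ 01010✓ 01100✓ 01101✓ 01110✓ 01111✓ 10000✓ 10011✓ 10110✓ 11010✓ 11100✓ 11110✓
Round 1: -0000 -0011 -1010✓ -1100✓ -1110✓ 0-010 0-100✓ 0-101✓ 0-111✓ 00-00✓ 00-01✓ 00-11✓ 000-0✓ 000-1✓ 0000-✓ 0001-✓ 001-1✓ 0010-✓ 01-10✓ 011-0✓ 011-1✓ 0110-✓ 0111-✓ 1-110 11-10✓ 111-0✓
Round 2: -1-10 -11-0 0-1-1 0-10- 00--1 00-0- 000-- 011--
PIs = {-0000, -0011, -1-10, -11-0, 0-010, 0-1-1, 0-10-, 00--1, 00-0-, 000--, 011--, 1-110}

NONE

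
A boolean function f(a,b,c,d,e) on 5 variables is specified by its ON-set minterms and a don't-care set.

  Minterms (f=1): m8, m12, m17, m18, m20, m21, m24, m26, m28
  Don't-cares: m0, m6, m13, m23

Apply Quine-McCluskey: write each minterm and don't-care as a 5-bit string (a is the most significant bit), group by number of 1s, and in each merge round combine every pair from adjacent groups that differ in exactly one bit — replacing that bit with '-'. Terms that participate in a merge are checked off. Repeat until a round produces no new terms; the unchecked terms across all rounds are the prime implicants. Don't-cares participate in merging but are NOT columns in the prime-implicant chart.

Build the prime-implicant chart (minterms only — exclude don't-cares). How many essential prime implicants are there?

2

size-2^0 implicants → 00000(✓)  00110  01000(✓)  01100(✓)  01101(✓)  10001(✓)  10010(✓)  10100(✓)  10101(✓)  10111(✓)  11000(✓)  11010(✓)  11100(✓)
size-2^1 implicants → -1000(✓)  -1100(✓)  0-000  01-00(✓)  0110-  1-010  1-100  10-01  101-1  1010-  11-00(✓)  110-0
size-2^2 implicants → -1-00
Unchecked terms (primes): -1-00, 0-000, 00110, 0110-, 1-010, 1-100, 10-01, 101-1, 1010-, 110-0
Minterm coverage:
  m8 ⊆ -1-00,0-000
  m12 ⊆ -1-00,0110-
  m17 ⊆ 10-01 [E]
  m18 ⊆ 1-010 [E]
  m20 ⊆ 1-100,1010-
  m21 ⊆ 10-01,101-1,1010-
  m24 ⊆ -1-00,110-0
  m26 ⊆ 1-010,110-0
  m28 ⊆ -1-00,1-100
E = {1-010, 10-01}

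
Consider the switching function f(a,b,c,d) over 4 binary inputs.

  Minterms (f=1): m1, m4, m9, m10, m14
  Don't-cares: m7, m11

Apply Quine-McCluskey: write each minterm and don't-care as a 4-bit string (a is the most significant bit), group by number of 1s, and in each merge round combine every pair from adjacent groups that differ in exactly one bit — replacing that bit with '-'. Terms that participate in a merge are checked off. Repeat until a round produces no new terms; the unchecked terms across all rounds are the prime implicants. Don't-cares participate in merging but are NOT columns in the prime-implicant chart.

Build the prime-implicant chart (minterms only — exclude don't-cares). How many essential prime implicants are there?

3

[col 0] 0001*, 0100, 0111, 1001*, 1010*, 1011*, 1110*
[col 1] -001, 1-10, 10-1, 101-
Prime implicants: -001, 0100, 0111, 1-10, 10-1, 101-
PI chart (minterm → PIs covering it):
  1 | -001  (sole → essential)
  4 | 0100  (sole → essential)
  9 | -001,10-1
  10 | 1-10,101-
  14 | 1-10  (sole → essential)
Essential prime implicants: -001, 0100, 1-10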